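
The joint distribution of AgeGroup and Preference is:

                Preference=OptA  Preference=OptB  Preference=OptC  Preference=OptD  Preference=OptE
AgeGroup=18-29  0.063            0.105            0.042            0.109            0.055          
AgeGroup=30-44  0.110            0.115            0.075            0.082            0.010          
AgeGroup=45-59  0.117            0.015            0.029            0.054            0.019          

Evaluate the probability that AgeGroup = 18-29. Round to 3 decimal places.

0.374

P(AgeGroup=18-29) = 0.063 + 0.105 + 0.042 + 0.109 + 0.055 = 0.374.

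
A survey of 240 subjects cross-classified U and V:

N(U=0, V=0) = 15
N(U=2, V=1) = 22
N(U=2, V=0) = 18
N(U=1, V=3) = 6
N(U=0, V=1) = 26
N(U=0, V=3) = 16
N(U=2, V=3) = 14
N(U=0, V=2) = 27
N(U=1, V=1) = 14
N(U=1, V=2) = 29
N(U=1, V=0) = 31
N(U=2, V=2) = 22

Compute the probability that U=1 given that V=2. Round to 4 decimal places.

Total with V=2: 27 + 29 + 22 = 78.
P(U=1 | V=2) = 29/78 = 0.3718.

0.3718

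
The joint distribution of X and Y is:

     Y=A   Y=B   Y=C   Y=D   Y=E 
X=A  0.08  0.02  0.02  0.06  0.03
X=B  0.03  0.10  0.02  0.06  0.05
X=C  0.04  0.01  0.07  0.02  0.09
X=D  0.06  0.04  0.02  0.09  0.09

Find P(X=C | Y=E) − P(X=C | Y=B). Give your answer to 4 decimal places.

0.2873

P(Y=E) = 0.03 + 0.05 + 0.09 + 0.09 = 0.26; P(X=C | Y=E) = 0.09/0.26 = 0.34615.
P(Y=B) = 0.02 + 0.10 + 0.01 + 0.04 = 0.17; P(X=C | Y=B) = 0.01/0.17 = 0.05882.
Difference = 0.2873.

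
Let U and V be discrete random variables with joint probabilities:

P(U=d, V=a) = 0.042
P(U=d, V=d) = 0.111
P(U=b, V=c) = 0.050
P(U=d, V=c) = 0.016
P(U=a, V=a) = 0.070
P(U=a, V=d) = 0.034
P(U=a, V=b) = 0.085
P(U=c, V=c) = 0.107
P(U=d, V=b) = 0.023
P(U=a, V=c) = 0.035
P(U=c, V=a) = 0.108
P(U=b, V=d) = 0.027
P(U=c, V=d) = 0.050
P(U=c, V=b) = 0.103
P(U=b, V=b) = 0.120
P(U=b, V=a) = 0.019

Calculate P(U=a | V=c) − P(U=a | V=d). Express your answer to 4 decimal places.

P(V=c) = 0.035 + 0.050 + 0.107 + 0.016 = 0.208; P(U=a | V=c) = 0.035/0.208 = 0.16827.
P(V=d) = 0.034 + 0.027 + 0.050 + 0.111 = 0.222; P(U=a | V=d) = 0.034/0.222 = 0.15315.
Difference = 0.0151.

0.0151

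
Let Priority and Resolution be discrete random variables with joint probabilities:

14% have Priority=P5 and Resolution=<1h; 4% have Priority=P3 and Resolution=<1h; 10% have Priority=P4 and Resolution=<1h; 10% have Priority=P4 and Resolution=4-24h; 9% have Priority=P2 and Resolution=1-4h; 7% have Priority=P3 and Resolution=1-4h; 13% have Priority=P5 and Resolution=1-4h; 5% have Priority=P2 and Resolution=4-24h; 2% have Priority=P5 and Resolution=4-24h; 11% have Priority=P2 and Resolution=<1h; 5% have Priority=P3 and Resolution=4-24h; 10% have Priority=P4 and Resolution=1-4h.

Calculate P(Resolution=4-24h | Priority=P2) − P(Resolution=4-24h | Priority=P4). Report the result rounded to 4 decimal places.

-0.1333

P(Priority=P2) = 0.11 + 0.09 + 0.05 = 0.25; P(Resolution=4-24h | Priority=P2) = 0.05/0.25 = 0.20000.
P(Priority=P4) = 0.10 + 0.10 + 0.10 = 0.30; P(Resolution=4-24h | Priority=P4) = 0.10/0.30 = 0.33333.
Difference = -0.1333.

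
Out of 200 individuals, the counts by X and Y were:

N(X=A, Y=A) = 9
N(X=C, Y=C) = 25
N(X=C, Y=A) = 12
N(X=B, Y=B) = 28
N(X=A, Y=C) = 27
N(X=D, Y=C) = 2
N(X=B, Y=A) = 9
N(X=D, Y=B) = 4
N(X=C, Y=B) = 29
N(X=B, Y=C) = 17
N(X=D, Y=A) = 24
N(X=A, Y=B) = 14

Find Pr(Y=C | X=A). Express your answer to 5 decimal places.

0.54000

Total with X=A: 9 + 14 + 27 = 50.
P(Y=C | X=A) = 27/50 = 0.54000.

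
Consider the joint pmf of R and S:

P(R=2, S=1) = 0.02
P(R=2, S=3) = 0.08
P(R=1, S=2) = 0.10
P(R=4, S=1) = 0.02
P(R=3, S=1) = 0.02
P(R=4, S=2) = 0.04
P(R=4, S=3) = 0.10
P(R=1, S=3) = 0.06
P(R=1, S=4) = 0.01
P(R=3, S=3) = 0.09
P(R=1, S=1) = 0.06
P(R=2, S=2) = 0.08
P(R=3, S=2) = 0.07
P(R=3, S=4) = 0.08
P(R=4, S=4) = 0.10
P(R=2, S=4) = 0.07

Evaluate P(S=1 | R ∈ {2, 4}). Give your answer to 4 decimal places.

0.0784

P(R=2) = 0.02 + 0.08 + 0.08 + 0.07 = 0.25.
P(R=4) = 0.02 + 0.04 + 0.10 + 0.10 = 0.26.
P(R ∈ {2, 4}) = 0.25 + 0.26 = 0.51; P(S=1, R ∈ {2, 4}) = 0.02 + 0.02 = 0.04.
P(S=1 | R ∈ {2, 4}) = 0.04/0.51 = 0.0784.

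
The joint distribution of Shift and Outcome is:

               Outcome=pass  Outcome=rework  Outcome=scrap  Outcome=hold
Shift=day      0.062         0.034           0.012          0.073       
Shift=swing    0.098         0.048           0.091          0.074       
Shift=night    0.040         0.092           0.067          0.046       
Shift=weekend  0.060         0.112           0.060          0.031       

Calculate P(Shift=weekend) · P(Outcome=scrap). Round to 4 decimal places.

P(Shift=weekend) = 0.060 + 0.112 + 0.060 + 0.031 = 0.263.
P(Outcome=scrap) = 0.012 + 0.091 + 0.067 + 0.060 = 0.230.
Product: 0.263 × 0.230 = 0.0605.

0.0605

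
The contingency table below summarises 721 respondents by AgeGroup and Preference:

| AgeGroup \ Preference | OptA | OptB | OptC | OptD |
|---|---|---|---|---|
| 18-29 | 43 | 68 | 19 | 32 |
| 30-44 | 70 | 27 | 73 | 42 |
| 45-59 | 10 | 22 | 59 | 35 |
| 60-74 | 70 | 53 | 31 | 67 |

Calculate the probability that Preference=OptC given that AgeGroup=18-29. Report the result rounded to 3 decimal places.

Total with AgeGroup=18-29: 43 + 68 + 19 + 32 = 162.
P(Preference=OptC | AgeGroup=18-29) = 19/162 = 0.117.

0.117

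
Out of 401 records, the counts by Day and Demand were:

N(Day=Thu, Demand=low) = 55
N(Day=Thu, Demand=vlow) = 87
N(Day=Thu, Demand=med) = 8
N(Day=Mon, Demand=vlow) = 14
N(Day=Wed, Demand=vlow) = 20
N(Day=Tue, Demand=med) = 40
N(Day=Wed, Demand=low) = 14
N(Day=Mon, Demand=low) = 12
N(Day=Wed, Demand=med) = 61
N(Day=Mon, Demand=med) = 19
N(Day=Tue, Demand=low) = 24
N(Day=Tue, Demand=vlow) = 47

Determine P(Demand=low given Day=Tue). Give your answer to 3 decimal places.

0.216

Total with Day=Tue: 47 + 24 + 40 = 111.
P(Demand=low | Day=Tue) = 24/111 = 0.216.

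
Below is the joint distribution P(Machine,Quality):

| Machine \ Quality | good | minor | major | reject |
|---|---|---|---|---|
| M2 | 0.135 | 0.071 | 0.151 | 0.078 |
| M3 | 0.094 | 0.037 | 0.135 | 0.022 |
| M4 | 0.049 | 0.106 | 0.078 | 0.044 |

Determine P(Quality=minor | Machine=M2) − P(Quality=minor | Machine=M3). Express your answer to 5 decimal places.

P(Machine=M2) = 0.135 + 0.071 + 0.151 + 0.078 = 0.435; P(Quality=minor | Machine=M2) = 0.071/0.435 = 0.163218.
P(Machine=M3) = 0.094 + 0.037 + 0.135 + 0.022 = 0.288; P(Quality=minor | Machine=M3) = 0.037/0.288 = 0.128472.
Difference = 0.03475.

0.03475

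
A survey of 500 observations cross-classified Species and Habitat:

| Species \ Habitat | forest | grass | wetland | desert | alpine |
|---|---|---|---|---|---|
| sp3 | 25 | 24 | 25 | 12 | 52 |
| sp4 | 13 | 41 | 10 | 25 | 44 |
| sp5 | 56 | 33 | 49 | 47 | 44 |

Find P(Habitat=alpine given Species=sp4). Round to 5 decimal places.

0.33083

Total with Species=sp4: 13 + 41 + 10 + 25 + 44 = 133.
P(Habitat=alpine | Species=sp4) = 44/133 = 0.33083.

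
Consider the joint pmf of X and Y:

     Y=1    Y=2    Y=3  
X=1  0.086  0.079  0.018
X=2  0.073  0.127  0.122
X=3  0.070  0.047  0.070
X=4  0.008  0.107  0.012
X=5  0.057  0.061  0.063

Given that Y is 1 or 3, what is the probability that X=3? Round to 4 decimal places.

0.2418

P(Y=1) = 0.086 + 0.073 + 0.070 + 0.008 + 0.057 = 0.294.
P(Y=3) = 0.018 + 0.122 + 0.070 + 0.012 + 0.063 = 0.285.
P(Y ∈ {1, 3}) = 0.294 + 0.285 = 0.579; P(X=3, Y ∈ {1, 3}) = 0.070 + 0.070 = 0.140.
P(X=3 | Y ∈ {1, 3}) = 0.140/0.579 = 0.2418.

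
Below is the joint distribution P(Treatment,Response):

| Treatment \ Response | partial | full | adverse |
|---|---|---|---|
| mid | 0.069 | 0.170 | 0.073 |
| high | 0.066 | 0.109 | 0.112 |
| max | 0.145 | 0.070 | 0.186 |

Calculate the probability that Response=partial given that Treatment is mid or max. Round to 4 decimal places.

P(Treatment=mid) = 0.069 + 0.170 + 0.073 = 0.312.
P(Treatment=max) = 0.145 + 0.070 + 0.186 = 0.401.
P(Treatment ∈ {mid, max}) = 0.312 + 0.401 = 0.713; P(Response=partial, Treatment ∈ {mid, max}) = 0.069 + 0.145 = 0.214.
P(Response=partial | Treatment ∈ {mid, max}) = 0.214/0.713 = 0.3001.

0.3001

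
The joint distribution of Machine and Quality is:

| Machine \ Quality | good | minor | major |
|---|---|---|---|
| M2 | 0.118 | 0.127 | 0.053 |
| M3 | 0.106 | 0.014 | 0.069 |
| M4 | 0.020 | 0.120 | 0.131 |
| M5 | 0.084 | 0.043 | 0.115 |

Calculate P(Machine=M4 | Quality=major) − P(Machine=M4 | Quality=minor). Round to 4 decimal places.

P(Quality=major) = 0.053 + 0.069 + 0.131 + 0.115 = 0.368; P(Machine=M4 | Quality=major) = 0.131/0.368 = 0.35598.
P(Quality=minor) = 0.127 + 0.014 + 0.120 + 0.043 = 0.304; P(Machine=M4 | Quality=minor) = 0.120/0.304 = 0.39474.
Difference = -0.0388.

-0.0388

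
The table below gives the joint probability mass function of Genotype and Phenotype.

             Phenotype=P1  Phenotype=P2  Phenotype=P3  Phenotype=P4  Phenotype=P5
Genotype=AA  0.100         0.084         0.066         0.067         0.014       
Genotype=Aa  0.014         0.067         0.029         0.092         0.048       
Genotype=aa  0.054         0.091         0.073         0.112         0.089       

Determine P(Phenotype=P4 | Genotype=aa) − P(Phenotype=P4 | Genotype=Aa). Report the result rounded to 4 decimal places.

P(Genotype=aa) = 0.054 + 0.091 + 0.073 + 0.112 + 0.089 = 0.419; P(Phenotype=P4 | Genotype=aa) = 0.112/0.419 = 0.26730.
P(Genotype=Aa) = 0.014 + 0.067 + 0.029 + 0.092 + 0.048 = 0.250; P(Phenotype=P4 | Genotype=Aa) = 0.092/0.250 = 0.36800.
Difference = -0.1007.

-0.1007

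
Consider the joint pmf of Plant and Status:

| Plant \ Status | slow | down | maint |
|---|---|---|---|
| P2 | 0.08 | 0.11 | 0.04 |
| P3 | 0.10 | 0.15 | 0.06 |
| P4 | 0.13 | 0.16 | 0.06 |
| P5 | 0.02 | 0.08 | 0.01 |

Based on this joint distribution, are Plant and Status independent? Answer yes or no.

P(Plant=P5) = 0.11 and P(Status=down) = 0.50, so their product is 0.0550, but P(Plant=P5, Status=down) = 0.08. Since these differ, Plant and Status are not independent.

no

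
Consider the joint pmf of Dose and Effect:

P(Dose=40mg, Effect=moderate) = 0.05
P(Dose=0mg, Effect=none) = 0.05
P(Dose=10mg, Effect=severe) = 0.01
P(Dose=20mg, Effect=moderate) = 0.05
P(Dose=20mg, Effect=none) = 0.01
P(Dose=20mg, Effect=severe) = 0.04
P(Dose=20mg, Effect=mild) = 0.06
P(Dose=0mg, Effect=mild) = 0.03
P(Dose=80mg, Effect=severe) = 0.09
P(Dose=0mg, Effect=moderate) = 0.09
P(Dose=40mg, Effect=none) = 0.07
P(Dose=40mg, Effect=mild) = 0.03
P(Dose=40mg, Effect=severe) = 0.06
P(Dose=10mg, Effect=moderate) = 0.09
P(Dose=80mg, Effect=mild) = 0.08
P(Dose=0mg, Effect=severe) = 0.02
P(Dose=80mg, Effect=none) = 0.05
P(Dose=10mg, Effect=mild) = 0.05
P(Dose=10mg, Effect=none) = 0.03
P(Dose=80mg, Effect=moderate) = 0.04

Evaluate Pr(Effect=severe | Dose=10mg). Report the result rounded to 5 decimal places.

P(Dose=10mg) = 0.03 + 0.05 + 0.09 + 0.01 = 0.18.
P(Effect=severe | Dose=10mg) = 0.01/0.18 = 0.05556.

0.05556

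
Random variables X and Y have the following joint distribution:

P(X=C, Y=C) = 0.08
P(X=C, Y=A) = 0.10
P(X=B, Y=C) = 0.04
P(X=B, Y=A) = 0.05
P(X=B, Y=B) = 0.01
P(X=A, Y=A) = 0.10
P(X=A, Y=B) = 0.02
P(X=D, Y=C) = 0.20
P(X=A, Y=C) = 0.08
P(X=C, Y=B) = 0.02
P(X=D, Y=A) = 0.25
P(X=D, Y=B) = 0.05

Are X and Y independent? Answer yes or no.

yes

Every cell satisfies P(X,Y) = P(X)·P(Y). For instance P(X=B) = 0.10, P(Y=B) = 0.10, and 0.10×0.10 = 0.01 matches the joint entry. So X and Y are independent.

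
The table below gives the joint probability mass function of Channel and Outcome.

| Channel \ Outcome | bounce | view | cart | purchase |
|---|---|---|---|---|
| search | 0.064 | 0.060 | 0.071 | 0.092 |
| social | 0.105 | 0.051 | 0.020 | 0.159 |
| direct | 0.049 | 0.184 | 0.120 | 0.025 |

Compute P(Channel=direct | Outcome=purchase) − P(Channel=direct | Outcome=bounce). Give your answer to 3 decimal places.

P(Outcome=purchase) = 0.092 + 0.159 + 0.025 = 0.276; P(Channel=direct | Outcome=purchase) = 0.025/0.276 = 0.0906.
P(Outcome=bounce) = 0.064 + 0.105 + 0.049 = 0.218; P(Channel=direct | Outcome=bounce) = 0.049/0.218 = 0.2248.
Difference = -0.134.

-0.134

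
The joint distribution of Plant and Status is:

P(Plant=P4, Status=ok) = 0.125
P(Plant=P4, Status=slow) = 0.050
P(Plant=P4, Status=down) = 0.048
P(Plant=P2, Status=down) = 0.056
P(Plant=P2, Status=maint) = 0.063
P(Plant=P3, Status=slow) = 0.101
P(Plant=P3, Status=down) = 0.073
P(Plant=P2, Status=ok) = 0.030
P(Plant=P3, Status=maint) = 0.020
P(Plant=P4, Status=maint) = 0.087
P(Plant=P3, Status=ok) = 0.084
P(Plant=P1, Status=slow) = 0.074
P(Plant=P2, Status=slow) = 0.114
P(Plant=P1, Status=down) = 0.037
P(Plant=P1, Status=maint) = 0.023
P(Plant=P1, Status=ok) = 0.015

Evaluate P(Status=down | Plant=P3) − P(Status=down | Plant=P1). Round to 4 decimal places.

P(Plant=P3) = 0.084 + 0.101 + 0.073 + 0.020 = 0.278; P(Status=down | Plant=P3) = 0.073/0.278 = 0.26259.
P(Plant=P1) = 0.015 + 0.074 + 0.037 + 0.023 = 0.149; P(Status=down | Plant=P1) = 0.037/0.149 = 0.24832.
Difference = 0.0143.

0.0143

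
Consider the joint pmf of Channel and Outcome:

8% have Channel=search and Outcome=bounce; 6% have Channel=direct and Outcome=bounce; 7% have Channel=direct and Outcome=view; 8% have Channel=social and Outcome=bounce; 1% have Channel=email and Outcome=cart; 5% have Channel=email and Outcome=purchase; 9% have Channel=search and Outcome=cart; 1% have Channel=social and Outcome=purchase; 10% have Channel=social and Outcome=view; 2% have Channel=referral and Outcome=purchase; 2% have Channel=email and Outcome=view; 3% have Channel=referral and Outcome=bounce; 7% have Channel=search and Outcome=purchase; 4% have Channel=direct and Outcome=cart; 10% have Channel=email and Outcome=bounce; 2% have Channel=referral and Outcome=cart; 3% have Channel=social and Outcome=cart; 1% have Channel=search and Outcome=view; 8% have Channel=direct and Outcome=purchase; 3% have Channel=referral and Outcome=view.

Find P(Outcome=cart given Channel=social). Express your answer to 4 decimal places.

P(Channel=social) = 0.08 + 0.10 + 0.03 + 0.01 = 0.22.
P(Outcome=cart | Channel=social) = 0.03/0.22 = 0.1364.

0.1364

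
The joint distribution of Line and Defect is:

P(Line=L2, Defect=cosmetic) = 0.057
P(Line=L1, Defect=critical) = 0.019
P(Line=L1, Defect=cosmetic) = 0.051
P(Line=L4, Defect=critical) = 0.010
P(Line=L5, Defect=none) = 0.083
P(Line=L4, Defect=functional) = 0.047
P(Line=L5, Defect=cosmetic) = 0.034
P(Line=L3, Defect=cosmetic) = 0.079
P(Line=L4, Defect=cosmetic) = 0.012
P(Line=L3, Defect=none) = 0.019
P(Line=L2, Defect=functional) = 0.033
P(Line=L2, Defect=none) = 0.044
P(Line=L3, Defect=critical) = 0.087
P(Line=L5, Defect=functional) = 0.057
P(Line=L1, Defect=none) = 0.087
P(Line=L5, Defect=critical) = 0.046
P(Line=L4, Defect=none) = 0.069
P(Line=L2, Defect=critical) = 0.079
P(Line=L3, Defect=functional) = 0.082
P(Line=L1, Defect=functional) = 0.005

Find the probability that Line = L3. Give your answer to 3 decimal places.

0.267

P(Line=L3) = 0.019 + 0.079 + 0.082 + 0.087 = 0.267.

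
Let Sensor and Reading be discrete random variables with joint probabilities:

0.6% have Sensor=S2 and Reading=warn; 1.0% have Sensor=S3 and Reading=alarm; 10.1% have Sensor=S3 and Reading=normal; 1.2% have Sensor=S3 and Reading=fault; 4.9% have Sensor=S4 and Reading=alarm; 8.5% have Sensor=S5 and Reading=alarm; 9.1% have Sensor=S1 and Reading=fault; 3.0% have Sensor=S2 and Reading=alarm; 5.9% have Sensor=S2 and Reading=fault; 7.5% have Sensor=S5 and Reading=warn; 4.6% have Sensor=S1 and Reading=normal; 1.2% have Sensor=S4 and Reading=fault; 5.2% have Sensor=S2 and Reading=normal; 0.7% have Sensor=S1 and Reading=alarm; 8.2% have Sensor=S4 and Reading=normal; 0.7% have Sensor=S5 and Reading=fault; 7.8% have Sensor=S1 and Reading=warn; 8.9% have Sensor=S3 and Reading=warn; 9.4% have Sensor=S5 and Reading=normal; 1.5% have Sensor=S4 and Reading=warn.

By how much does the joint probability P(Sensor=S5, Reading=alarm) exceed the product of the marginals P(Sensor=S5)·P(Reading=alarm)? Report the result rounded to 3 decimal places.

0.038

P(Sensor=S5) = 0.094 + 0.075 + 0.085 + 0.007 = 0.261.
P(Reading=alarm) = 0.007 + 0.030 + 0.010 + 0.049 + 0.085 = 0.181.
P(Sensor=S5, Reading=alarm) − P(Sensor=S5)P(Reading=alarm) = 0.085 − 0.261×0.181 = 0.038.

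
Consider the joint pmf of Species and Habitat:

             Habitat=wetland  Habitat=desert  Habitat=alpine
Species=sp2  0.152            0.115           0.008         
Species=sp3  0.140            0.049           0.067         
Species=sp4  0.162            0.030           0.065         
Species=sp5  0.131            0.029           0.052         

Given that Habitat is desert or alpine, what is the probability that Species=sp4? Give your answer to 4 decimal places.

0.2289

P(Habitat=desert) = 0.115 + 0.049 + 0.030 + 0.029 = 0.223.
P(Habitat=alpine) = 0.008 + 0.067 + 0.065 + 0.052 = 0.192.
P(Habitat ∈ {desert, alpine}) = 0.223 + 0.192 = 0.415; P(Species=sp4, Habitat ∈ {desert, alpine}) = 0.030 + 0.065 = 0.095.
P(Species=sp4 | Habitat ∈ {desert, alpine}) = 0.095/0.415 = 0.2289.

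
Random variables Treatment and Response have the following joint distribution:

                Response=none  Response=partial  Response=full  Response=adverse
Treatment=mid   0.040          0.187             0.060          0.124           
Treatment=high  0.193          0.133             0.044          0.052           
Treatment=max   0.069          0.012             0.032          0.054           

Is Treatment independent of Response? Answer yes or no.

no

P(Treatment=mid) = 0.411 and P(Response=none) = 0.302, so their product is 0.12412, but P(Treatment=mid, Response=none) = 0.040. Since these differ, Treatment and Response are not independent.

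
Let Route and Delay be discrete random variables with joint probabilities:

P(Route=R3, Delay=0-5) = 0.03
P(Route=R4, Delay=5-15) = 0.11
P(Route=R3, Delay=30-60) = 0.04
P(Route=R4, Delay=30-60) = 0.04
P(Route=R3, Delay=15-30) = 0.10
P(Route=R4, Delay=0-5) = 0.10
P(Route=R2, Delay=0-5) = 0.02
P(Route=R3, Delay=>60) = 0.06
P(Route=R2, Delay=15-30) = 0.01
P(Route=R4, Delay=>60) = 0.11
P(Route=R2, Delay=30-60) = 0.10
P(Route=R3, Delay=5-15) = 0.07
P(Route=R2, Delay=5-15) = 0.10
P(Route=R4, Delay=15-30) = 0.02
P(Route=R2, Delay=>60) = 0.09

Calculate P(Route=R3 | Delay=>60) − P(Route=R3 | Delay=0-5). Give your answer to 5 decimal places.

P(Delay=>60) = 0.09 + 0.06 + 0.11 = 0.26; P(Route=R3 | Delay=>60) = 0.06/0.26 = 0.230769.
P(Delay=0-5) = 0.02 + 0.03 + 0.10 = 0.15; P(Route=R3 | Delay=0-5) = 0.03/0.15 = 0.200000.
Difference = 0.03077.

0.03077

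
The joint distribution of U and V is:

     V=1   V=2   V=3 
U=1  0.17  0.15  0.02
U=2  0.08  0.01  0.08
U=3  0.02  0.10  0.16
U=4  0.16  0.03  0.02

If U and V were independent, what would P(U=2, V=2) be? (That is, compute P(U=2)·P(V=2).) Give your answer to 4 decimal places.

P(U=2) = 0.08 + 0.01 + 0.08 = 0.17.
P(V=2) = 0.15 + 0.01 + 0.10 + 0.03 = 0.29.
Product: 0.17 × 0.29 = 0.0493.

0.0493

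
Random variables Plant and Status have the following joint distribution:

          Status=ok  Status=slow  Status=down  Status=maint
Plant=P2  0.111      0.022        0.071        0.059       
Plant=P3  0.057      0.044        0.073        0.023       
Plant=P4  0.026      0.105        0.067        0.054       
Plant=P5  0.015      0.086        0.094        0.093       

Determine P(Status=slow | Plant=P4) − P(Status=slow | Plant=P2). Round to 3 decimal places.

0.333

P(Plant=P4) = 0.026 + 0.105 + 0.067 + 0.054 = 0.252; P(Status=slow | Plant=P4) = 0.105/0.252 = 0.4167.
P(Plant=P2) = 0.111 + 0.022 + 0.071 + 0.059 = 0.263; P(Status=slow | Plant=P2) = 0.022/0.263 = 0.0837.
Difference = 0.333.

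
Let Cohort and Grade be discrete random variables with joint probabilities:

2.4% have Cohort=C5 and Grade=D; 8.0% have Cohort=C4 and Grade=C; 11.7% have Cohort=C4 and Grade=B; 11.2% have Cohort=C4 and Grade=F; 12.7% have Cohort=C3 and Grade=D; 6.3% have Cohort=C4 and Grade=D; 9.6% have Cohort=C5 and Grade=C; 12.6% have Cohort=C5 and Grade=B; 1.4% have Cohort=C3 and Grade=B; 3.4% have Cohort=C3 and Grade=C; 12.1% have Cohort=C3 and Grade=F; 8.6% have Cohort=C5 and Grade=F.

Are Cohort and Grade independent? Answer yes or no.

no

P(Cohort=C3) = 0.296 and P(Grade=D) = 0.214, so their product is 0.06334, but P(Cohort=C3, Grade=D) = 0.127. Since these differ, Cohort and Grade are not independent.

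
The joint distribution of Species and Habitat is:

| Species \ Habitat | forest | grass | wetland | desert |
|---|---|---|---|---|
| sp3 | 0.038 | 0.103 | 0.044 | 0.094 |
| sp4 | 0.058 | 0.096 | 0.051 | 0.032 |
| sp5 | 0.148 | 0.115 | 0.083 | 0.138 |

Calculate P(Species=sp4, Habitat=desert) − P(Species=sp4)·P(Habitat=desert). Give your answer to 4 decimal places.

P(Species=sp4) = 0.058 + 0.096 + 0.051 + 0.032 = 0.237.
P(Habitat=desert) = 0.094 + 0.032 + 0.138 = 0.264.
P(Species=sp4, Habitat=desert) − P(Species=sp4)P(Habitat=desert) = 0.032 − 0.237×0.264 = -0.0306.

-0.0306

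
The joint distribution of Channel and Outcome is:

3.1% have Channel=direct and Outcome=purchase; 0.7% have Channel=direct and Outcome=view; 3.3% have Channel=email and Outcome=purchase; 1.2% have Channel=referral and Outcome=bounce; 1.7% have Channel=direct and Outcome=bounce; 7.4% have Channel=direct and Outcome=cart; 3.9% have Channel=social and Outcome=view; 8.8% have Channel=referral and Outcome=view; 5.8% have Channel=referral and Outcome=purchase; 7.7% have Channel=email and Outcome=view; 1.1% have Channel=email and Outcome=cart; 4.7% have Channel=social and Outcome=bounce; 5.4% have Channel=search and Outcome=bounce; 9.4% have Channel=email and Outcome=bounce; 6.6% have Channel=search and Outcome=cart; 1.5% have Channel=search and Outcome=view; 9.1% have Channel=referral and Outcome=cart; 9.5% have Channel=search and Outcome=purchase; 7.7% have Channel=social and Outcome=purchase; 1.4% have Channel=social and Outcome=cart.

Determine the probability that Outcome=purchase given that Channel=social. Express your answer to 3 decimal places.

P(Channel=social) = 0.047 + 0.039 + 0.014 + 0.077 = 0.177.
P(Outcome=purchase | Channel=social) = 0.077/0.177 = 0.435.

0.435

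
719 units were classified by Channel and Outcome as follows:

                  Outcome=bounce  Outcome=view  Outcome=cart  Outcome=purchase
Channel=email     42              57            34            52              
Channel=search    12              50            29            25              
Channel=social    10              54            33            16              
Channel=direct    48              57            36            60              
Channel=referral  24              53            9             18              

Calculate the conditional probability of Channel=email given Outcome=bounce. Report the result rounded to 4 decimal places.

Total with Outcome=bounce: 42 + 12 + 10 + 48 + 24 = 136.
P(Channel=email | Outcome=bounce) = 42/136 = 0.3088.

0.3088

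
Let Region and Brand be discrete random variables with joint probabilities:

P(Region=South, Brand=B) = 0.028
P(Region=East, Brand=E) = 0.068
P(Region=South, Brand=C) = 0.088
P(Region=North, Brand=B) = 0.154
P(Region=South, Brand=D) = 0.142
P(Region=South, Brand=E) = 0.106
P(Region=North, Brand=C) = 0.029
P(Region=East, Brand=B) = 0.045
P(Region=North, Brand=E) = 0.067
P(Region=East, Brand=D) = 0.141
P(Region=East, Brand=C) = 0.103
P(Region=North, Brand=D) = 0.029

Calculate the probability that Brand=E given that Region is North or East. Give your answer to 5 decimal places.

P(Region=North) = 0.154 + 0.029 + 0.029 + 0.067 = 0.279.
P(Region=East) = 0.045 + 0.103 + 0.141 + 0.068 = 0.357.
P(Region ∈ {North, East}) = 0.279 + 0.357 = 0.636; P(Brand=E, Region ∈ {North, East}) = 0.067 + 0.068 = 0.135.
P(Brand=E | Region ∈ {North, East}) = 0.135/0.636 = 0.21226.

0.21226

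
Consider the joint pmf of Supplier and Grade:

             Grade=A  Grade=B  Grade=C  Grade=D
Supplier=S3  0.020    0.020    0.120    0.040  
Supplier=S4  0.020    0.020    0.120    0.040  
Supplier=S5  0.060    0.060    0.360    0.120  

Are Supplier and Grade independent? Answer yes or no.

yes

Every cell satisfies P(Supplier,Grade) = P(Supplier)·P(Grade). For instance P(Supplier=S3) = 0.200, P(Grade=B) = 0.100, and 0.200×0.100 = 0.020 matches the joint entry. So Supplier and Grade are independent.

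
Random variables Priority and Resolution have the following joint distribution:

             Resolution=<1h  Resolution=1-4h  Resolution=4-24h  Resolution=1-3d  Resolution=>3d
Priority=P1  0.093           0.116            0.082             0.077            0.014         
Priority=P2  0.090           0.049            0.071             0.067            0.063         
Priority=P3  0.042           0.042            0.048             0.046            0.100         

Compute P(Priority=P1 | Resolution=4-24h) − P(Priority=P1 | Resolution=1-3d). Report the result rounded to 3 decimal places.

0.003

P(Resolution=4-24h) = 0.082 + 0.071 + 0.048 = 0.201; P(Priority=P1 | Resolution=4-24h) = 0.082/0.201 = 0.4080.
P(Resolution=1-3d) = 0.077 + 0.067 + 0.046 = 0.190; P(Priority=P1 | Resolution=1-3d) = 0.077/0.190 = 0.4053.
Difference = 0.003.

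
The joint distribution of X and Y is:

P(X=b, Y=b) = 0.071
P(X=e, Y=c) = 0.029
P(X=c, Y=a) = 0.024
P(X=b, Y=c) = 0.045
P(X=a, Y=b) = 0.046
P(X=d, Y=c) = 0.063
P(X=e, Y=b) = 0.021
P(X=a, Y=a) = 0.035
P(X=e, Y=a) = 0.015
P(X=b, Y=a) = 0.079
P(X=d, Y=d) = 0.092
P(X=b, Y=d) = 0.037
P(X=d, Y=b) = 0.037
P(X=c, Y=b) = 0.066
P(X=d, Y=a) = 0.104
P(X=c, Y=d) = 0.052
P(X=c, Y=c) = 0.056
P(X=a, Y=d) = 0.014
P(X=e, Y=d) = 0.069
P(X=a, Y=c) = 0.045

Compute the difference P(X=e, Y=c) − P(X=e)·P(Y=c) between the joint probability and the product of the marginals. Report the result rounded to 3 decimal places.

P(X=e) = 0.015 + 0.021 + 0.029 + 0.069 = 0.134.
P(Y=c) = 0.045 + 0.045 + 0.056 + 0.063 + 0.029 = 0.238.
P(X=e, Y=c) − P(X=e)P(Y=c) = 0.029 − 0.134×0.238 = -0.003.

-0.003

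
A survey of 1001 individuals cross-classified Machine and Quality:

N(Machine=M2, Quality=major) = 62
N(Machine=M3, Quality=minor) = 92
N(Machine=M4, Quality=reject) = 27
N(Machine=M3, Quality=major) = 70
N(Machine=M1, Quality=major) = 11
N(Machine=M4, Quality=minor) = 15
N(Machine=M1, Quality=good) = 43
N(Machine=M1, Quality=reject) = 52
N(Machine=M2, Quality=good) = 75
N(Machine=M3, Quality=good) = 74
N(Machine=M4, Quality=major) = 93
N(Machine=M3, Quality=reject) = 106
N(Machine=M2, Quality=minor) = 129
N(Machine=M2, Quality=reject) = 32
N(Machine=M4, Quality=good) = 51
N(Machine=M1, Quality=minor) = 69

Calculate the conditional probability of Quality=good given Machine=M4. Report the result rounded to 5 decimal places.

0.27419

Total with Machine=M4: 51 + 15 + 93 + 27 = 186.
P(Quality=good | Machine=M4) = 51/186 = 0.27419.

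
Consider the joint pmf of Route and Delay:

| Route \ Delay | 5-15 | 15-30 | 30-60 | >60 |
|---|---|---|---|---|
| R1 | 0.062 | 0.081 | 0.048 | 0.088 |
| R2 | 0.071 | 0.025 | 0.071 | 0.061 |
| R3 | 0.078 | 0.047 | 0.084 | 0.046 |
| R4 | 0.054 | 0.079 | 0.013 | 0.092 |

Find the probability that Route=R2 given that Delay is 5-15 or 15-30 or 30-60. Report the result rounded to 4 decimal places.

0.2342

P(Delay=5-15) = 0.062 + 0.071 + 0.078 + 0.054 = 0.265.
P(Delay=15-30) = 0.081 + 0.025 + 0.047 + 0.079 = 0.232.
P(Delay=30-60) = 0.048 + 0.071 + 0.084 + 0.013 = 0.216.
P(Delay ∈ {5-15, 15-30, 30-60}) = 0.265 + 0.232 + 0.216 = 0.713; P(Route=R2, Delay ∈ {5-15, 15-30, 30-60}) = 0.071 + 0.025 + 0.071 = 0.167.
P(Route=R2 | Delay ∈ {5-15, 15-30, 30-60}) = 0.167/0.713 = 0.2342.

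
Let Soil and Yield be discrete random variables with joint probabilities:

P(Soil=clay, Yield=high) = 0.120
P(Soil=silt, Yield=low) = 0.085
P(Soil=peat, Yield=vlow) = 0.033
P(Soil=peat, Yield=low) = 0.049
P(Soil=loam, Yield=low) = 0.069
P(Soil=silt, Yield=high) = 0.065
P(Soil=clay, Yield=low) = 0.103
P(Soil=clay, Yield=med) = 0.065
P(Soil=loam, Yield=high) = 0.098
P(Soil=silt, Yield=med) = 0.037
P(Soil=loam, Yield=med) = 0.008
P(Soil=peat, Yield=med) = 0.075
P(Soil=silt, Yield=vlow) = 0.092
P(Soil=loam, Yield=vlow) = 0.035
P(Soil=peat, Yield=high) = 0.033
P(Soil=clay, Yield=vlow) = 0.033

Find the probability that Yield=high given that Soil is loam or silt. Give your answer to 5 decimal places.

0.33333

P(Soil=loam) = 0.035 + 0.069 + 0.008 + 0.098 = 0.210.
P(Soil=silt) = 0.092 + 0.085 + 0.037 + 0.065 = 0.279.
P(Soil ∈ {loam, silt}) = 0.210 + 0.279 = 0.489; P(Yield=high, Soil ∈ {loam, silt}) = 0.098 + 0.065 = 0.163.
P(Yield=high | Soil ∈ {loam, silt}) = 0.163/0.489 = 0.33333.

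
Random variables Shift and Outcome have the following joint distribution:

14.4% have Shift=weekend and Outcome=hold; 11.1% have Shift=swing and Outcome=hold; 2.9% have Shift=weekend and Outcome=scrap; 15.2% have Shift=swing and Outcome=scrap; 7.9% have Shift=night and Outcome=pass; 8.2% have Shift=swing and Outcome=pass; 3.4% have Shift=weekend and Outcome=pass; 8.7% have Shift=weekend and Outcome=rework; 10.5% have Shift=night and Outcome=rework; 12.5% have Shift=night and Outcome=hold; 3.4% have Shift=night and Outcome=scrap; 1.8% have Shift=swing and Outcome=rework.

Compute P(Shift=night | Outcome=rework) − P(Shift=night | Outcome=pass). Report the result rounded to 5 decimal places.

P(Outcome=rework) = 0.018 + 0.105 + 0.087 = 0.210; P(Shift=night | Outcome=rework) = 0.105/0.210 = 0.500000.
P(Outcome=pass) = 0.082 + 0.079 + 0.034 = 0.195; P(Shift=night | Outcome=pass) = 0.079/0.195 = 0.405128.
Difference = 0.09487.

0.09487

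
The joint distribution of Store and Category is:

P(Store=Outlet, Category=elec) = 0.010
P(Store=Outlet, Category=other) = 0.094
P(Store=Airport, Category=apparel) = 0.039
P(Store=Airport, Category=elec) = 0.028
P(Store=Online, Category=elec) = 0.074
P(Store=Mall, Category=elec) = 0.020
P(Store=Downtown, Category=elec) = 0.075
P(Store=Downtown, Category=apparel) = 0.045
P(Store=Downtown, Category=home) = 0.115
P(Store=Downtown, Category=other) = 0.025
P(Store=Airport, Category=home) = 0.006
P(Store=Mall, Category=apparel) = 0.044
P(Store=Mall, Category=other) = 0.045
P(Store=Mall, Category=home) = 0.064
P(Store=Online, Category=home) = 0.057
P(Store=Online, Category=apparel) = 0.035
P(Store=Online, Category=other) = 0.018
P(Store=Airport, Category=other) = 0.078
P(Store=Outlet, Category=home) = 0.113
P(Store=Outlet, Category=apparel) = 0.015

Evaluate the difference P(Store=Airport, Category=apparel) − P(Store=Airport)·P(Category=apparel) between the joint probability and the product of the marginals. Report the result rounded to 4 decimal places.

P(Store=Airport) = 0.039 + 0.028 + 0.006 + 0.078 = 0.151.
P(Category=apparel) = 0.045 + 0.044 + 0.039 + 0.015 + 0.035 = 0.178.
P(Store=Airport, Category=apparel) − P(Store=Airport)P(Category=apparel) = 0.039 − 0.151×0.178 = 0.0121.

0.0121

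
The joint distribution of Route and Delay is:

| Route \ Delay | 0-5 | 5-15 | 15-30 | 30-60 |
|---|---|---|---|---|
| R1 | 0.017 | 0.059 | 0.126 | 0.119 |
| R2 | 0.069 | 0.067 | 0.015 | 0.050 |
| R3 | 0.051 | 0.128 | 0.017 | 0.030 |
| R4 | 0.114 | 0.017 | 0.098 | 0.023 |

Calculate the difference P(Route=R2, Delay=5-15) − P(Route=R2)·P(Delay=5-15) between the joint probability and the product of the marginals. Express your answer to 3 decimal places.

0.013

P(Route=R2) = 0.069 + 0.067 + 0.015 + 0.050 = 0.201.
P(Delay=5-15) = 0.059 + 0.067 + 0.128 + 0.017 = 0.271.
P(Route=R2, Delay=5-15) − P(Route=R2)P(Delay=5-15) = 0.067 − 0.201×0.271 = 0.013.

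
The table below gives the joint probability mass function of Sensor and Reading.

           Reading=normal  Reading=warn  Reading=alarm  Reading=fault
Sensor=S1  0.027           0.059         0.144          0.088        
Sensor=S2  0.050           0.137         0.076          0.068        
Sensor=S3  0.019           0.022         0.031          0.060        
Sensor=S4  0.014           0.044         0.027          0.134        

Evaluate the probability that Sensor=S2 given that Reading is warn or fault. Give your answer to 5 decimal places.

0.33497

P(Reading=warn) = 0.059 + 0.137 + 0.022 + 0.044 = 0.262.
P(Reading=fault) = 0.088 + 0.068 + 0.060 + 0.134 = 0.350.
P(Reading ∈ {warn, fault}) = 0.262 + 0.350 = 0.612; P(Sensor=S2, Reading ∈ {warn, fault}) = 0.137 + 0.068 = 0.205.
P(Sensor=S2 | Reading ∈ {warn, fault}) = 0.205/0.612 = 0.33497.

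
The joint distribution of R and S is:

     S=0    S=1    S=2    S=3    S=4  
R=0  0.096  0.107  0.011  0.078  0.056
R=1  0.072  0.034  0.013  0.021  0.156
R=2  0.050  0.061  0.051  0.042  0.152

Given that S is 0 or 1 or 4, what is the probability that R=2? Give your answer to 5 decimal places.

0.33546

P(S=0) = 0.096 + 0.072 + 0.050 = 0.218.
P(S=1) = 0.107 + 0.034 + 0.061 = 0.202.
P(S=4) = 0.056 + 0.156 + 0.152 = 0.364.
P(S ∈ {0, 1, 4}) = 0.218 + 0.202 + 0.364 = 0.784; P(R=2, S ∈ {0, 1, 4}) = 0.050 + 0.061 + 0.152 = 0.263.
P(R=2 | S ∈ {0, 1, 4}) = 0.263/0.784 = 0.33546.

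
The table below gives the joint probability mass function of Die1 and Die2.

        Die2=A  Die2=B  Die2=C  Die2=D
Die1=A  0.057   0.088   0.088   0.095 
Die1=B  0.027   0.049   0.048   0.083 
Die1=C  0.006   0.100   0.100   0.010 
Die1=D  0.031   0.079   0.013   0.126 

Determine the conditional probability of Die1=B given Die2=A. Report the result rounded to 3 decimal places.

0.223

P(Die2=A) = 0.057 + 0.027 + 0.006 + 0.031 = 0.121.
P(Die1=B | Die2=A) = 0.027/0.121 = 0.223.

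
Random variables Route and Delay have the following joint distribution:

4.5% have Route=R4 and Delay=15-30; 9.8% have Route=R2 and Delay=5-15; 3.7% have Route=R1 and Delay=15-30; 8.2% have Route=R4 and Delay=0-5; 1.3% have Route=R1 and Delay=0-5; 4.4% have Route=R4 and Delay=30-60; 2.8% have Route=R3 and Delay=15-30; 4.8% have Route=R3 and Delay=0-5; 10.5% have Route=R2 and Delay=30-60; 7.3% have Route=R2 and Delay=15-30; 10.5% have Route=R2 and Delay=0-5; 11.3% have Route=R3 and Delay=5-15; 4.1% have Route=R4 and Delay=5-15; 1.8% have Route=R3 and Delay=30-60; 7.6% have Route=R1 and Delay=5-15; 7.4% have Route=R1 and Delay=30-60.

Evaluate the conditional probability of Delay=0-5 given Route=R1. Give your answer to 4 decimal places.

P(Route=R1) = 0.013 + 0.076 + 0.037 + 0.074 = 0.200.
P(Delay=0-5 | Route=R1) = 0.013/0.200 = 0.0650.

0.0650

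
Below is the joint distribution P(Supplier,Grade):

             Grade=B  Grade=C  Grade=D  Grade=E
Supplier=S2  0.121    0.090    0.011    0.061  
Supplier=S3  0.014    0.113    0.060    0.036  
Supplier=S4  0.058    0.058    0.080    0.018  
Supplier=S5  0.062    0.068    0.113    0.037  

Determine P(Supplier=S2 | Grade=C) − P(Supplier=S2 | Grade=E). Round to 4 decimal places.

-0.1278

P(Grade=C) = 0.090 + 0.113 + 0.058 + 0.068 = 0.329; P(Supplier=S2 | Grade=C) = 0.090/0.329 = 0.27356.
P(Grade=E) = 0.061 + 0.036 + 0.018 + 0.037 = 0.152; P(Supplier=S2 | Grade=E) = 0.061/0.152 = 0.40132.
Difference = -0.1278.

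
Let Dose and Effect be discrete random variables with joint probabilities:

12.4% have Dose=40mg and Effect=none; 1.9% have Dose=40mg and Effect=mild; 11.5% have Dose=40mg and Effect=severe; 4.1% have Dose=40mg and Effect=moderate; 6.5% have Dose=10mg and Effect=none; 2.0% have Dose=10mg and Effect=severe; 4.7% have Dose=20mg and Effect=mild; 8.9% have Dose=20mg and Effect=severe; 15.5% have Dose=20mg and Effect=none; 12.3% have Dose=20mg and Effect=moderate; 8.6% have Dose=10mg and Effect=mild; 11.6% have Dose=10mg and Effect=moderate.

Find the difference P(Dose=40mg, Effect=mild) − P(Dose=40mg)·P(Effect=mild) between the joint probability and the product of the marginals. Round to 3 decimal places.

P(Dose=40mg) = 0.124 + 0.019 + 0.041 + 0.115 = 0.299.
P(Effect=mild) = 0.086 + 0.047 + 0.019 = 0.152.
P(Dose=40mg, Effect=mild) − P(Dose=40mg)P(Effect=mild) = 0.019 − 0.299×0.152 = -0.026.

-0.026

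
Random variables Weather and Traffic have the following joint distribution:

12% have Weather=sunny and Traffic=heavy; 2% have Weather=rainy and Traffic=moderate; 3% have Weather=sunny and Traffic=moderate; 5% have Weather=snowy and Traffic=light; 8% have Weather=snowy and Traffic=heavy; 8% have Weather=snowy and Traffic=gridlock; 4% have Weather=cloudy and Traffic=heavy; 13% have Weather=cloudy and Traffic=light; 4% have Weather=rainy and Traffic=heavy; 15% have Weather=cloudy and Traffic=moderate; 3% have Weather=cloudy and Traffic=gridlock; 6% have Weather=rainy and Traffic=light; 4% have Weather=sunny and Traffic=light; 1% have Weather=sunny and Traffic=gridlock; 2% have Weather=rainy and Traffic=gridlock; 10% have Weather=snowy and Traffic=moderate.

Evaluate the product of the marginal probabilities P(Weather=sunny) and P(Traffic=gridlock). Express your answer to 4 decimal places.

P(Weather=sunny) = 0.04 + 0.03 + 0.12 + 0.01 = 0.20.
P(Traffic=gridlock) = 0.01 + 0.03 + 0.02 + 0.08 = 0.14.
Product: 0.20 × 0.14 = 0.0280.

0.0280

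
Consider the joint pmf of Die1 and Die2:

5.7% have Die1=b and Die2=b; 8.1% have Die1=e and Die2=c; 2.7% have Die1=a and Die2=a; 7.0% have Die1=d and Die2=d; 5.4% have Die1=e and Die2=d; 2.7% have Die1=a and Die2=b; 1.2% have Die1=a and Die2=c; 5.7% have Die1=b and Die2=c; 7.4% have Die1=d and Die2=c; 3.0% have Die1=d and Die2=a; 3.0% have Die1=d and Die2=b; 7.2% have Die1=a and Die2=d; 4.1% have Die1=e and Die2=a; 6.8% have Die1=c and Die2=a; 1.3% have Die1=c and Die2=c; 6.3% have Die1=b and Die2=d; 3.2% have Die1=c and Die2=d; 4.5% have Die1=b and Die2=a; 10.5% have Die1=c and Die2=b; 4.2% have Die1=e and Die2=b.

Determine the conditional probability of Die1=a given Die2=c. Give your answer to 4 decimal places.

0.0506

P(Die2=c) = 0.012 + 0.057 + 0.013 + 0.074 + 0.081 = 0.237.
P(Die1=a | Die2=c) = 0.012/0.237 = 0.0506.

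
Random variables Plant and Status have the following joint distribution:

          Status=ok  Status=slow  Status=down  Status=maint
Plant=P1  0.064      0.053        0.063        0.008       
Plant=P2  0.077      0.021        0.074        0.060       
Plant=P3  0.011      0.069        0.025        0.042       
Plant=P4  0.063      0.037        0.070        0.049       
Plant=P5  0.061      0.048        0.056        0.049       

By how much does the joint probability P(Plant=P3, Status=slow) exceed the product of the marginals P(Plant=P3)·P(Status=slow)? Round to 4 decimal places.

0.0355

P(Plant=P3) = 0.011 + 0.069 + 0.025 + 0.042 = 0.147.
P(Status=slow) = 0.053 + 0.021 + 0.069 + 0.037 + 0.048 = 0.228.
P(Plant=P3, Status=slow) − P(Plant=P3)P(Status=slow) = 0.069 − 0.147×0.228 = 0.0355.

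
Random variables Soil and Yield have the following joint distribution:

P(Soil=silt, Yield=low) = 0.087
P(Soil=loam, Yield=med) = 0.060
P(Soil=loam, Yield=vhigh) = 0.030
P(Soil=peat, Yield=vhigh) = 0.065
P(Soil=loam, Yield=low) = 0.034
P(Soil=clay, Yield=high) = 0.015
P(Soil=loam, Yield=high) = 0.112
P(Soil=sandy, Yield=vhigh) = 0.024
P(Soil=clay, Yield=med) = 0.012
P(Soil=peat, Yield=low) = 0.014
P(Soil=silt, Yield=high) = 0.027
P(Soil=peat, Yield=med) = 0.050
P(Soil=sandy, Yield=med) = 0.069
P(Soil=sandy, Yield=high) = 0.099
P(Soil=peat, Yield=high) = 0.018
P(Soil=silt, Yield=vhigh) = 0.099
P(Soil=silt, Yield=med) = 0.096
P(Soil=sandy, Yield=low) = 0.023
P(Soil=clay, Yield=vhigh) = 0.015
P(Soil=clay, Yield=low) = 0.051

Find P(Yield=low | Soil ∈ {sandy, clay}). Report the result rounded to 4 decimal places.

P(Soil=sandy) = 0.023 + 0.069 + 0.099 + 0.024 = 0.215.
P(Soil=clay) = 0.051 + 0.012 + 0.015 + 0.015 = 0.093.
P(Soil ∈ {sandy, clay}) = 0.215 + 0.093 = 0.308; P(Yield=low, Soil ∈ {sandy, clay}) = 0.023 + 0.051 = 0.074.
P(Yield=low | Soil ∈ {sandy, clay}) = 0.074/0.308 = 0.2403.

0.2403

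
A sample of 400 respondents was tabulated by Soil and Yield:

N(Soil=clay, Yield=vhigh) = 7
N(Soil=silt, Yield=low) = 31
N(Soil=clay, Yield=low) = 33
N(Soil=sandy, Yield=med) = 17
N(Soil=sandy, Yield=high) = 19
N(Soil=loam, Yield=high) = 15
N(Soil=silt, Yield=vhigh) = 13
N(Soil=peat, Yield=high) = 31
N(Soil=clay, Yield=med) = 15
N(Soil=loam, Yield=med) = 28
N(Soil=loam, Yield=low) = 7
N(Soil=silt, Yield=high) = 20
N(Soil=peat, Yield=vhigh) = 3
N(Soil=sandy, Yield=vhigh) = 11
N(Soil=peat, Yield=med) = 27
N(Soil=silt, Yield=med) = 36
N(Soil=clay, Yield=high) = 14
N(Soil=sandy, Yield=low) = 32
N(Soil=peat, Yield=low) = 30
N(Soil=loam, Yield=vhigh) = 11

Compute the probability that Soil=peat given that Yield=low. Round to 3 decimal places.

Total with Yield=low: 32 + 7 + 33 + 31 + 30 = 133.
P(Soil=peat | Yield=low) = 30/133 = 0.226.

0.226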